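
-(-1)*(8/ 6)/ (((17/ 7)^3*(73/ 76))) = 104272/ 1075947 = 0.10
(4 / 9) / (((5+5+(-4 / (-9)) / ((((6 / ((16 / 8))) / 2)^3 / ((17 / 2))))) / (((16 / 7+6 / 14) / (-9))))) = -114 / 9457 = -0.01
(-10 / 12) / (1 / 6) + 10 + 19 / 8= 59 / 8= 7.38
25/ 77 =0.32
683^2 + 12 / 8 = 932981 / 2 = 466490.50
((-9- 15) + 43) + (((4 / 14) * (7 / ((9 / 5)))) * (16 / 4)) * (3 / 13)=781 / 39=20.03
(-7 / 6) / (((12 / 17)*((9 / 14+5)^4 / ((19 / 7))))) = -1551046 / 350550729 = -0.00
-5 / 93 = -0.05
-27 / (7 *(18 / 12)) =-18 / 7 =-2.57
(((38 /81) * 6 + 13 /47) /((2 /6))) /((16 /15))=19615 /2256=8.69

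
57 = 57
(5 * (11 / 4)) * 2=55 / 2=27.50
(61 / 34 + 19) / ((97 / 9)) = 6363 / 3298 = 1.93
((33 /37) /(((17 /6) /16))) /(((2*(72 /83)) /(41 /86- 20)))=-1532927 /27047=-56.68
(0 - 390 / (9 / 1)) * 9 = -390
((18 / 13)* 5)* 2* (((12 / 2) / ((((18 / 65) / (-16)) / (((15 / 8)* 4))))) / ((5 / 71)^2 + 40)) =-36295200 / 40333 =-899.89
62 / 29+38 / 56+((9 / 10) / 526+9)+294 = 81636643 / 266945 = 305.82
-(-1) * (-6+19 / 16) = -77 / 16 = -4.81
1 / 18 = 0.06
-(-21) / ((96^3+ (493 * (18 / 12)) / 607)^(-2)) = 24226198006974312069 / 1473796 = 16437958853853.80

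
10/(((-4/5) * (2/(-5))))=125/4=31.25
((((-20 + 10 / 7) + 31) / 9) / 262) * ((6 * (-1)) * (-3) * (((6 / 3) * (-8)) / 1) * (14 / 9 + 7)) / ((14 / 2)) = -5104 / 2751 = -1.86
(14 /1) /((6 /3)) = 7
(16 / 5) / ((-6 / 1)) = -8 / 15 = -0.53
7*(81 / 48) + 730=11869 / 16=741.81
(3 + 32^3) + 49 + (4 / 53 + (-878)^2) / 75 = 57105452 / 1325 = 43098.45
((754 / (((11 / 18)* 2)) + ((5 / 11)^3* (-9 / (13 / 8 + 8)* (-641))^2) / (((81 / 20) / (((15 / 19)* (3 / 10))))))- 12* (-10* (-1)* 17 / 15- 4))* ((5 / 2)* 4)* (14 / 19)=7502762913560 / 406975877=18435.40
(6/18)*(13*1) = 13/3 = 4.33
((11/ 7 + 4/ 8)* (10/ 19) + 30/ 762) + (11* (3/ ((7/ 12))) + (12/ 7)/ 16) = 3905751/ 67564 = 57.81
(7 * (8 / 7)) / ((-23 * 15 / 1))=-8 / 345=-0.02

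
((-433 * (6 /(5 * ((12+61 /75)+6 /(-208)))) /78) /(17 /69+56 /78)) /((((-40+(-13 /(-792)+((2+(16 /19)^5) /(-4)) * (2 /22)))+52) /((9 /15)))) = -54841082942707776 /2023330671084190685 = -0.03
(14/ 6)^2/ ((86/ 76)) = 1862/ 387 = 4.81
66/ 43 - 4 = -106/ 43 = -2.47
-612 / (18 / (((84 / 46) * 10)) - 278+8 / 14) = 42840 / 19351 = 2.21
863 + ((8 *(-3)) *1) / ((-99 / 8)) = 28543 / 33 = 864.94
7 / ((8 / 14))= 49 / 4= 12.25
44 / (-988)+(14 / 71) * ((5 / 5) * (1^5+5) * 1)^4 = 4480787 / 17537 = 255.50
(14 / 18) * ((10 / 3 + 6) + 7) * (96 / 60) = 2744 / 135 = 20.33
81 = 81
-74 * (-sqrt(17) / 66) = 37 * sqrt(17) / 33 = 4.62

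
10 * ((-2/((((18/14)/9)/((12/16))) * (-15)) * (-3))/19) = -21/19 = -1.11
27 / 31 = 0.87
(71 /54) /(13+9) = 0.06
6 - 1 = 5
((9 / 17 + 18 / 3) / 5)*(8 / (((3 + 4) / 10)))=1776 / 119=14.92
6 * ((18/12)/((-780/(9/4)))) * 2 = -27/520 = -0.05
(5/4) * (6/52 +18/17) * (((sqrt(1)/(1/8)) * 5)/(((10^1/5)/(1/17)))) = 1.73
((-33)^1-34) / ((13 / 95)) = -6365 / 13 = -489.62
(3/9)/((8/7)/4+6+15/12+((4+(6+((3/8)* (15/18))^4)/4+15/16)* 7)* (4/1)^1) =458752/258533091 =0.00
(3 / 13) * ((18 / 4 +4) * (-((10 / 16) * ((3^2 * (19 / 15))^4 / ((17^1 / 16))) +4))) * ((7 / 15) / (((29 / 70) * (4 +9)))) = -79608046 / 47125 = -1689.30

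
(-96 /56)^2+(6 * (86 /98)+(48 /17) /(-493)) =3366810 /410669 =8.20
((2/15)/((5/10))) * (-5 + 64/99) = -1724/1485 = -1.16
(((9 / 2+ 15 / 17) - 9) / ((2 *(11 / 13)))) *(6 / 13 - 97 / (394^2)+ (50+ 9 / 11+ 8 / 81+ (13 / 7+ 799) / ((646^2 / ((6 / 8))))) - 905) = 91916901300721379291 / 50371347756302496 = 1824.79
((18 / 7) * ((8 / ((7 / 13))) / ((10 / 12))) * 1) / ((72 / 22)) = 3432 / 245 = 14.01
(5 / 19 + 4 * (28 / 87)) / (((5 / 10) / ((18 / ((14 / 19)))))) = 15378 / 203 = 75.75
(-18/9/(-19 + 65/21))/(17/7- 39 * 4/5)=-735/168169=-0.00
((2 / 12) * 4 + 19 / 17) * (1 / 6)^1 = 91 / 306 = 0.30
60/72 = 5/6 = 0.83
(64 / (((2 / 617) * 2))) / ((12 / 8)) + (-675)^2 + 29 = 1386706 / 3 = 462235.33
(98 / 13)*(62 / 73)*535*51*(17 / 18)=469720370 / 2847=164987.84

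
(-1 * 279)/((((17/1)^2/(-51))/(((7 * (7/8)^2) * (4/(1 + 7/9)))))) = 593.71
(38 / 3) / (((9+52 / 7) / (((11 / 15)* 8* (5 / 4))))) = 5852 / 1035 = 5.65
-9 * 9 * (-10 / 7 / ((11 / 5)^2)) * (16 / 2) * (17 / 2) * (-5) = -8128.69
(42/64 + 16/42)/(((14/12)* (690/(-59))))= -41123/540960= -0.08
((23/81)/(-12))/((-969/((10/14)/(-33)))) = -115/217571508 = -0.00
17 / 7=2.43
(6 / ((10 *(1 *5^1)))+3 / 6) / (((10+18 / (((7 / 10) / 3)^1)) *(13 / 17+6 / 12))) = 3689 / 655750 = 0.01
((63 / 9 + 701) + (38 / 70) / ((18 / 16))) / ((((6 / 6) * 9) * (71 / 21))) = 223172 / 9585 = 23.28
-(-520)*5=2600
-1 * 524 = -524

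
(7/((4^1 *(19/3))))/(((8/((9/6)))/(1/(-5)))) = -0.01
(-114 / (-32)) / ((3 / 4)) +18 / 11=281 / 44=6.39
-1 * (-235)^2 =-55225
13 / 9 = 1.44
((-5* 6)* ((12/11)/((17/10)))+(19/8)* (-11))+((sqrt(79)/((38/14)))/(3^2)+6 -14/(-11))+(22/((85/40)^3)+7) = -12456227/432344+7* sqrt(79)/171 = -28.45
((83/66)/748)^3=0.00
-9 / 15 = -3 / 5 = -0.60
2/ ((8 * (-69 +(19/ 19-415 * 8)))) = -1/ 13552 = -0.00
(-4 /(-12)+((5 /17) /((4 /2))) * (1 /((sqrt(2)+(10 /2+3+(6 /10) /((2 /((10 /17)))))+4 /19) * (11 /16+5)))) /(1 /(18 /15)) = 187145318 /463451495 - 294576 * sqrt(2) /648832093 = 0.40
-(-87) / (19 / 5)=435 / 19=22.89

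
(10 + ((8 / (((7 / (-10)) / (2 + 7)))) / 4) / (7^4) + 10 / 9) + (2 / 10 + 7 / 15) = 11.77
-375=-375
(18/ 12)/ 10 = 0.15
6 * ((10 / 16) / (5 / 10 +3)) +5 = 85 / 14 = 6.07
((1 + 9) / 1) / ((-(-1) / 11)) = 110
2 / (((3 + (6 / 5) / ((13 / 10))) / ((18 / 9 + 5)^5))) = 436982 / 51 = 8568.27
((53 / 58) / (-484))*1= -53 / 28072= -0.00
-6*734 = -4404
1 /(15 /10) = 2 /3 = 0.67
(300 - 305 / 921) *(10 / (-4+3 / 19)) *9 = -7019.64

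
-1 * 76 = -76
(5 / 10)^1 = 1 / 2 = 0.50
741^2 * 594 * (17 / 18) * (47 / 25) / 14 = 14477618727 / 350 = 41364624.93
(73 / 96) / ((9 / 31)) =2263 / 864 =2.62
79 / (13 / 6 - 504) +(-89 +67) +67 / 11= -532139 / 33121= -16.07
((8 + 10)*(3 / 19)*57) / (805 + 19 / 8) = 432 / 2153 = 0.20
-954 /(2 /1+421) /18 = -53 /423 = -0.13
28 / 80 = 7 / 20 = 0.35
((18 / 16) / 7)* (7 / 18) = 1 / 16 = 0.06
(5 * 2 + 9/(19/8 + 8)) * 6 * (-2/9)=-3608/249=-14.49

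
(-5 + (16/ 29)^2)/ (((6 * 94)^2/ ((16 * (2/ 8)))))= -3949/ 66879684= -0.00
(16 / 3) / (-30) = -8 / 45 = -0.18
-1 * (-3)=3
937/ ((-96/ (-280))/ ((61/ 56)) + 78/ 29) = 8287765/ 26574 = 311.87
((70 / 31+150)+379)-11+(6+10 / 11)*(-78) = -18.65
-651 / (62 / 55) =-1155 / 2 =-577.50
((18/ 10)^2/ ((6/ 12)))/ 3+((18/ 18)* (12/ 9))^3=3058/ 675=4.53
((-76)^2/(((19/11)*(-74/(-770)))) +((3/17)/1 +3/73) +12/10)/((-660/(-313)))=625130693519/37881525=16502.26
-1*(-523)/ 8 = 523/ 8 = 65.38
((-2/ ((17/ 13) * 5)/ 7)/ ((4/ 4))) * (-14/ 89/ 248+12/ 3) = -573781/ 3283210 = -0.17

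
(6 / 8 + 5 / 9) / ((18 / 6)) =47 / 108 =0.44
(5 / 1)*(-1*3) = -15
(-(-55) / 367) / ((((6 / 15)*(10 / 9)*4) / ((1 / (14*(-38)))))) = -495 / 3123904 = -0.00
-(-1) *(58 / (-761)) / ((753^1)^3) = -0.00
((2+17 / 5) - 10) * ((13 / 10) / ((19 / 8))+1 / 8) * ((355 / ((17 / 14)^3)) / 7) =-40888687 / 466735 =-87.61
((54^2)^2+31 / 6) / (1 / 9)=153055101 / 2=76527550.50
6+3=9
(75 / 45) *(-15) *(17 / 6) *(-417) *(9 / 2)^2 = 4785075 / 8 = 598134.38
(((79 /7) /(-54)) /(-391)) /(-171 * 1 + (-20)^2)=79 /33845742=0.00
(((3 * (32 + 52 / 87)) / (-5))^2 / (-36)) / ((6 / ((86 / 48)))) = -21615283 / 6812100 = -3.17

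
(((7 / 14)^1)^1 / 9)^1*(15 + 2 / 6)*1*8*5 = 920 / 27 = 34.07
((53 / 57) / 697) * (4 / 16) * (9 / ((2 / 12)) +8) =1643 / 79458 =0.02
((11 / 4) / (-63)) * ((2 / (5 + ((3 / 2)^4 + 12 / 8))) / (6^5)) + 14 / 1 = 158601229 / 11328660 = 14.00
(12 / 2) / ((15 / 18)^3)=1296 / 125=10.37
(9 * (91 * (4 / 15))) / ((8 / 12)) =1638 / 5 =327.60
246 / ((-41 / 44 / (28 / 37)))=-7392 / 37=-199.78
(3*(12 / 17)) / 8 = 9 / 34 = 0.26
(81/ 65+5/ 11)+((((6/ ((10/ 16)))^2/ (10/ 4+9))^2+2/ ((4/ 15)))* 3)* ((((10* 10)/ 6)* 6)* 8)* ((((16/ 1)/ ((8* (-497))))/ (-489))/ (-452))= 29388718697528/ 17312275505525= 1.70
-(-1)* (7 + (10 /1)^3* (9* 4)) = 36007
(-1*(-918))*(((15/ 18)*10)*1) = 7650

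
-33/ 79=-0.42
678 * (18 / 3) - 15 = 4053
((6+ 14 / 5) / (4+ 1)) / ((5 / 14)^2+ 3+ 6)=8624 / 44725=0.19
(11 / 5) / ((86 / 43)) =11 / 10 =1.10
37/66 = 0.56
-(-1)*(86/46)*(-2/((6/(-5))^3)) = 5375/2484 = 2.16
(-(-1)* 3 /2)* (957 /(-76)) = -2871 /152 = -18.89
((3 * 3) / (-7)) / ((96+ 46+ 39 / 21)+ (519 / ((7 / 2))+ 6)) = -9 / 2087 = -0.00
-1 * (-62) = 62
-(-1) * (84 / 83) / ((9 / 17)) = 476 / 249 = 1.91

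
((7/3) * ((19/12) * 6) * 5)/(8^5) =665/196608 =0.00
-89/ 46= -1.93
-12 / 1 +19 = 7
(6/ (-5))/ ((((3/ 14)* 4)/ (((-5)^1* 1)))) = 7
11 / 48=0.23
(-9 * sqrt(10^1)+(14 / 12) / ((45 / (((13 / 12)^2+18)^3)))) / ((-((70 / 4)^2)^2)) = -21047437081 / 10802030400000+144 * sqrt(10) / 1500625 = -0.00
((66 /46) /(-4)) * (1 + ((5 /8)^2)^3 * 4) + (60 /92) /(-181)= -488706813 /1091305472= -0.45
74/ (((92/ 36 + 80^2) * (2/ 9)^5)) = 19663317/ 921968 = 21.33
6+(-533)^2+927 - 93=284929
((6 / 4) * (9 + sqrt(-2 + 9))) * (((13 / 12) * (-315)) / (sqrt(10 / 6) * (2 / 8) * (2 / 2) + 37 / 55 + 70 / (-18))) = 334459125 * sqrt(105) / 80286098 + 3010132125 * sqrt(15) / 80286098 + 6454047600 * sqrt(7) / 40143049 + 58086428400 / 40143049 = 2060.26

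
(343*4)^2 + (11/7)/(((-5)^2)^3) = 1882384.00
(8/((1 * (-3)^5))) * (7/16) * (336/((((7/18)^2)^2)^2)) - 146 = -1105567922/117649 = -9397.17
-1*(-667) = 667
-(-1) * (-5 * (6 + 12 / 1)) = -90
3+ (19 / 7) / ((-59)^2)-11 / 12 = 2.08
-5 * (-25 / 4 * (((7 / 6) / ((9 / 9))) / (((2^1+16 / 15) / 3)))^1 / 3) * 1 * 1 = 4375 / 368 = 11.89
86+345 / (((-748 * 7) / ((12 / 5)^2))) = 560386 / 6545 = 85.62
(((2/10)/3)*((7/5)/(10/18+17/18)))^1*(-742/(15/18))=-20776/375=-55.40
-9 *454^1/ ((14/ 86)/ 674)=-118420452/ 7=-16917207.43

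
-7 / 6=-1.17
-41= -41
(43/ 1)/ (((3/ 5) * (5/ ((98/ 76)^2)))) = 103243/ 4332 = 23.83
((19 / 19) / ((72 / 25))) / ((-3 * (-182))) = 25 / 39312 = 0.00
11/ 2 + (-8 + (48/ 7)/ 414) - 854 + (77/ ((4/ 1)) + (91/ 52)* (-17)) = -418753/ 483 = -866.98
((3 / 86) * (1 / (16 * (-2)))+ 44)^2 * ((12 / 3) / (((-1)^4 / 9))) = 131954195025 / 1893376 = 69692.55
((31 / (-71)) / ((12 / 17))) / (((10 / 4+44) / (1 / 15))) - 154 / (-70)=42157 / 19170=2.20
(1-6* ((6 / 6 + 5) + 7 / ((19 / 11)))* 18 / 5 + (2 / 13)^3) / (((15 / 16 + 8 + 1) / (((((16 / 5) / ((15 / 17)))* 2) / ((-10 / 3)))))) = 65439922944 / 1382736875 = 47.33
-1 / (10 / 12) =-6 / 5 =-1.20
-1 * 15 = -15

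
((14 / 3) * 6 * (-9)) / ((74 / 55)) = -187.30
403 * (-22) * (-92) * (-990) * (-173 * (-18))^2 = -7830472440098880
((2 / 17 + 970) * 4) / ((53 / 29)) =1913072 / 901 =2123.28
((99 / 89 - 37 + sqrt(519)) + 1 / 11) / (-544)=35045 / 532576 - sqrt(519) / 544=0.02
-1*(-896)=896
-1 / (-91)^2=-1 / 8281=-0.00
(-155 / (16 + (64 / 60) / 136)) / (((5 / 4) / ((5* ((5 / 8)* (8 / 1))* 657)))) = -259679250 / 2041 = -127231.38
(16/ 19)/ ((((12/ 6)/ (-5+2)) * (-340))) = 6/ 1615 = 0.00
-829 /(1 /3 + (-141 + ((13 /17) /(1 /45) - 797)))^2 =-2156229 /2122076356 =-0.00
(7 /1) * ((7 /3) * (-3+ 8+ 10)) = 245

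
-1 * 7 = -7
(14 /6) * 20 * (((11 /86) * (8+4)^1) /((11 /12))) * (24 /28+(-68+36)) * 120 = -12556800 /43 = -292018.60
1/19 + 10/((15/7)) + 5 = 554/57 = 9.72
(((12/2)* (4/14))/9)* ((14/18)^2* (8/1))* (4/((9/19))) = 17024/2187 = 7.78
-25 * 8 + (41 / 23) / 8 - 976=-216343 / 184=-1175.78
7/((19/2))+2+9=223/19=11.74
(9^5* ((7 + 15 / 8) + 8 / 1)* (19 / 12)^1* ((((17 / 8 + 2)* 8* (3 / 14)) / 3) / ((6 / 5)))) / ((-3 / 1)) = -925593075 / 896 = -1033027.99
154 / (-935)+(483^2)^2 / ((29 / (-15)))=-69390290839681 / 2465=-28150219407.58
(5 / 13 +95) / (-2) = -620 / 13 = -47.69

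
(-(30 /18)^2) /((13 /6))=-50 /39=-1.28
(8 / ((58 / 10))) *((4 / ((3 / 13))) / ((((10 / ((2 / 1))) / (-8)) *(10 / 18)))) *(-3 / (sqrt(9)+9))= 2496 / 145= 17.21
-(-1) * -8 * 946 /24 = -946 /3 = -315.33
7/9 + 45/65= 172/117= 1.47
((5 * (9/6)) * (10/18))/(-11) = -25/66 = -0.38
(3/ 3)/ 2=1/ 2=0.50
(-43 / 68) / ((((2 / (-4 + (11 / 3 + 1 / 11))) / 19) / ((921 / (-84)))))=-250819 / 15708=-15.97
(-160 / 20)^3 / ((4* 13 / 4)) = -512 / 13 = -39.38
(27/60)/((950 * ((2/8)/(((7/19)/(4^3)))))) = 63/5776000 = 0.00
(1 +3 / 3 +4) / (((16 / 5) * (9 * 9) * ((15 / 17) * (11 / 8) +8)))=85 / 33831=0.00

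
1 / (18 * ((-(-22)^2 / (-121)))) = 1 / 72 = 0.01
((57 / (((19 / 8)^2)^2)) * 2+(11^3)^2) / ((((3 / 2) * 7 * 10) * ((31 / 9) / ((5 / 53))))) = 36453484425 / 78885359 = 462.11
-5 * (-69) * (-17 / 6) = -1955 / 2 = -977.50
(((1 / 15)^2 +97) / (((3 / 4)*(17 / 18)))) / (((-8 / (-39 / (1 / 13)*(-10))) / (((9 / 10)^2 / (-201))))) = 49796019 / 142375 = 349.75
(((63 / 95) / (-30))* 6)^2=3969 / 225625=0.02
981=981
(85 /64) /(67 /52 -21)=-221 /3280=-0.07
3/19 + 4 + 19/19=98/19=5.16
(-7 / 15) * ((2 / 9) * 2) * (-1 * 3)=28 / 45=0.62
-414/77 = -5.38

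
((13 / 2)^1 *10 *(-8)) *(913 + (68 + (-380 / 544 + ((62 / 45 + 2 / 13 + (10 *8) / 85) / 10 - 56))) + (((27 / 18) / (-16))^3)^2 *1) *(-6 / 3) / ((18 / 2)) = 49363333298069429 / 462044528640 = 106836.74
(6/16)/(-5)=-3/40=-0.08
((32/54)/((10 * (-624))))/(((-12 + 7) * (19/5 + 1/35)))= 7/1411020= 0.00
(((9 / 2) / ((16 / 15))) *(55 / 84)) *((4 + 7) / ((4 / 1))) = 27225 / 3584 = 7.60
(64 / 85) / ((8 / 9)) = 72 / 85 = 0.85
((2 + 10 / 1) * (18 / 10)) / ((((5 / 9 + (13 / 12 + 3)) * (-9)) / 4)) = -1728 / 835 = -2.07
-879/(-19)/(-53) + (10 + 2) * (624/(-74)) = -3802731/37259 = -102.06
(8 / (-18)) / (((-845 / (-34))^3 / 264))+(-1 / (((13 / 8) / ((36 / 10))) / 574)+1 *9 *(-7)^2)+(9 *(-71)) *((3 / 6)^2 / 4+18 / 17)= -761722315048001 / 492334518000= -1547.16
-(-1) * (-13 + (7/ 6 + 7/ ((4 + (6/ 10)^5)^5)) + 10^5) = 201585039610035691164623297/ 2016088841443507031658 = 99988.17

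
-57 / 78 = -0.73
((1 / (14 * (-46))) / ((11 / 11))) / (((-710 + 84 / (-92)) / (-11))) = -11 / 457828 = -0.00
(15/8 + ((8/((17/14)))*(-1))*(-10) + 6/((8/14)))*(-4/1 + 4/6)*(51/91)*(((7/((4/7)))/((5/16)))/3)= -74501/39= -1910.28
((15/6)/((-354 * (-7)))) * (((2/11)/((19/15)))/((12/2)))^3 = 0.00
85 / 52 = 1.63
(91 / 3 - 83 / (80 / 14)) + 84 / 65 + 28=70357 / 1560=45.10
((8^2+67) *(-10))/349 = -1310/349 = -3.75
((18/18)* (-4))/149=-4/149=-0.03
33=33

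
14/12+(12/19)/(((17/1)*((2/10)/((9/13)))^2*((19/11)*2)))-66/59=64943701/367152162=0.18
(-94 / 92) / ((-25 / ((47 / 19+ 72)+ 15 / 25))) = 167602 / 54625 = 3.07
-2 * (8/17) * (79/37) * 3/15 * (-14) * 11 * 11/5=2141216/15725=136.17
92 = 92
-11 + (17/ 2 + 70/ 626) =-1495/ 626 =-2.39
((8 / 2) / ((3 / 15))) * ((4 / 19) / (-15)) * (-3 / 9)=16 / 171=0.09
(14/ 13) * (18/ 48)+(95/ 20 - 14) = -115/ 13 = -8.85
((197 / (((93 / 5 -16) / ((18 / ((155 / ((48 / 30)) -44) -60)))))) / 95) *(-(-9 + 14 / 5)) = -293136 / 23465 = -12.49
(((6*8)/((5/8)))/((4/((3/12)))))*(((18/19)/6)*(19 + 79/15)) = 8736/475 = 18.39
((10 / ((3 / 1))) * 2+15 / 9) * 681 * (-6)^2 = 204300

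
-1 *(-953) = 953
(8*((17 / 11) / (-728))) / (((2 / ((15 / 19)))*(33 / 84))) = -510 / 29887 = -0.02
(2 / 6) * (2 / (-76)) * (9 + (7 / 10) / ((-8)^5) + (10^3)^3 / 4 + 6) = -81920004915193 / 37355520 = -2192982.59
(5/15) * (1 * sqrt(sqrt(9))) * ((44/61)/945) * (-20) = -0.01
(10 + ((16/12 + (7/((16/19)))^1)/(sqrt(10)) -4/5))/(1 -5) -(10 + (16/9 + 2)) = -1447/90 -463 * sqrt(10)/1920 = -16.84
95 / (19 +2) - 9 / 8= 571 / 168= 3.40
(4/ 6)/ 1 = 2/ 3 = 0.67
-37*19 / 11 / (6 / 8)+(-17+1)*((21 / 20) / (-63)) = -4672 / 55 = -84.95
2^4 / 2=8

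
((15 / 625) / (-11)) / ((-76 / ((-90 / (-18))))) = 3 / 20900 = 0.00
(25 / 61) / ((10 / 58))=2.38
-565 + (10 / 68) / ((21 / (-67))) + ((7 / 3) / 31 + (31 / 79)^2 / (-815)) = -63653600652809 / 112582709610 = -565.39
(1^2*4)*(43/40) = 43/10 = 4.30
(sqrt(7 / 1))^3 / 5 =7*sqrt(7) / 5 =3.70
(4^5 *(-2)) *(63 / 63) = -2048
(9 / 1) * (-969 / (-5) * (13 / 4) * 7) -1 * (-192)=797451 / 20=39872.55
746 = 746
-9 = -9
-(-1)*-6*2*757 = -9084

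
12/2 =6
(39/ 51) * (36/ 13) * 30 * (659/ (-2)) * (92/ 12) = -2728260/ 17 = -160485.88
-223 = -223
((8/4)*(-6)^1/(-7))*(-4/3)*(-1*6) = 96/7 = 13.71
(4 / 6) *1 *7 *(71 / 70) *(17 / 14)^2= 20519 / 2940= 6.98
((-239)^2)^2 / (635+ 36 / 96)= 26102469128 / 5083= 5135248.70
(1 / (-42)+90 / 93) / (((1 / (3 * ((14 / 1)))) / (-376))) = -462104 / 31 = -14906.58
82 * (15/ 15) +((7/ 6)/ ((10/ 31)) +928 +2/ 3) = 60857/ 60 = 1014.28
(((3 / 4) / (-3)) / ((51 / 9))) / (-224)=3 / 15232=0.00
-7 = -7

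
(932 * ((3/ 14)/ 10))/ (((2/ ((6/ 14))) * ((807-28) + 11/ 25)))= 10485/ 1909628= 0.01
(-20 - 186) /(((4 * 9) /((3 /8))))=-103 /48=-2.15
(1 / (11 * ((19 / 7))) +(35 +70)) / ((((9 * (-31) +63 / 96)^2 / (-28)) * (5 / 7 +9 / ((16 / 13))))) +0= -0.00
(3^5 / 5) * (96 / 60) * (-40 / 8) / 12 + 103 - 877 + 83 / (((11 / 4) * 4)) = -43937 / 55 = -798.85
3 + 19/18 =73/18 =4.06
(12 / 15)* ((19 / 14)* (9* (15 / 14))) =513 / 49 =10.47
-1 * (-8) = 8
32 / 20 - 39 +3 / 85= -3176 / 85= -37.36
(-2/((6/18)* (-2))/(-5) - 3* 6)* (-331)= 30783/5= 6156.60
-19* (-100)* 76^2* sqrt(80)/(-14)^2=10974400* sqrt(5)/49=500806.21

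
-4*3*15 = -180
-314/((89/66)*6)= -3454/89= -38.81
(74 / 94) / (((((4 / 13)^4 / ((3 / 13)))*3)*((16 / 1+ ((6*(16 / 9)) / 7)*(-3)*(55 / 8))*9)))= -0.05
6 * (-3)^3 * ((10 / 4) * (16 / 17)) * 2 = -12960 / 17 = -762.35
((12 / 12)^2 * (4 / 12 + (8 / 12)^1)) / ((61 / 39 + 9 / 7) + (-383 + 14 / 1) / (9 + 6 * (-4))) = 1365 / 37469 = 0.04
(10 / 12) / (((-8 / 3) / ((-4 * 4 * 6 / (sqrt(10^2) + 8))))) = 5 / 3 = 1.67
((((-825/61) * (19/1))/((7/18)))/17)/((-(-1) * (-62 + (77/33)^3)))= 0.79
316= 316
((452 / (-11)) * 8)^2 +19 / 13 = 169983227 / 1573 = 108063.08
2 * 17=34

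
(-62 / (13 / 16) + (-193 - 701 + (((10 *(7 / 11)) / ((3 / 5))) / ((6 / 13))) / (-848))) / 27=-1059000103 / 29467152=-35.94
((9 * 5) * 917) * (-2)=-82530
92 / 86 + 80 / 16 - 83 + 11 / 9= -29299 / 387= -75.71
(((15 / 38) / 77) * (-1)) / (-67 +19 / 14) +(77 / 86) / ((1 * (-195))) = -14537917 / 3221030670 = -0.00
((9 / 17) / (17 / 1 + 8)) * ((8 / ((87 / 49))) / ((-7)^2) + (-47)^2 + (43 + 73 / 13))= 7660401 / 160225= 47.81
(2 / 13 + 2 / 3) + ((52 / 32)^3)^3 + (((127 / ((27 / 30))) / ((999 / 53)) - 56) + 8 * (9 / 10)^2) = 14823596264449663 / 392194267545600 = 37.80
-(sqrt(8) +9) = -9-2* sqrt(2) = -11.83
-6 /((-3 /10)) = 20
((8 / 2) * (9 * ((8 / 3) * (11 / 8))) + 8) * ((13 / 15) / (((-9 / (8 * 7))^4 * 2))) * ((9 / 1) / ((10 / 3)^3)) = 223734784 / 10125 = 22097.26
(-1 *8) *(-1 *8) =64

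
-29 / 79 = -0.37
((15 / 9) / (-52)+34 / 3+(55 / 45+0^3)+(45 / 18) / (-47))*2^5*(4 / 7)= 8777504 / 38493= 228.03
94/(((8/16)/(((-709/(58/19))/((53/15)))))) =-18994110/1537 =-12357.91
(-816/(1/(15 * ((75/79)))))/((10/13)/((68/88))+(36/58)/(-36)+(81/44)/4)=-1035489312000/128182319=-8078.25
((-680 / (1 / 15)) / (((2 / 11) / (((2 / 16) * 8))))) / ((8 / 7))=-98175 / 2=-49087.50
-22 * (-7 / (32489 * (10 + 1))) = 14 / 32489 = 0.00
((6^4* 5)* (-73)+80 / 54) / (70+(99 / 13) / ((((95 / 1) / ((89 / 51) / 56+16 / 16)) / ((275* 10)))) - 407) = 79033383520 / 18325737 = 4312.70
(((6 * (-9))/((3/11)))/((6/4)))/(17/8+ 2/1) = -32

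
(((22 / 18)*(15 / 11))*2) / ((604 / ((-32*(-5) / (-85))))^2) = 640 / 19768467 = 0.00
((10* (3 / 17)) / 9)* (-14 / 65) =-0.04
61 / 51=1.20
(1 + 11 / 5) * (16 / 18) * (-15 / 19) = -128 / 57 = -2.25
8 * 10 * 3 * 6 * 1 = 1440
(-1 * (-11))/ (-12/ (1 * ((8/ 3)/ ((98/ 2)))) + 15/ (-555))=-814/ 16319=-0.05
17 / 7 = 2.43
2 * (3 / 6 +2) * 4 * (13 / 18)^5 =1856465 / 472392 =3.93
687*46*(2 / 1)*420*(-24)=-637096320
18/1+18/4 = 45/2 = 22.50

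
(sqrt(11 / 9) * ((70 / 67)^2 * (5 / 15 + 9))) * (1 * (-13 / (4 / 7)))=-256.24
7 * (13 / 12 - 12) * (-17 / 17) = 917 / 12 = 76.42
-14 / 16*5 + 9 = 37 / 8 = 4.62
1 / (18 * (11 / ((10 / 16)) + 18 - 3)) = 5 / 2934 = 0.00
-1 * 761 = -761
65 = 65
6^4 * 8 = 10368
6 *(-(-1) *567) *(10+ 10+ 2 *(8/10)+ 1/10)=73823.40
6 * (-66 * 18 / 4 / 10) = -891 / 5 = -178.20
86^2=7396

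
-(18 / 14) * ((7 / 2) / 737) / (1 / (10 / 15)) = -3 / 737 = -0.00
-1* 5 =-5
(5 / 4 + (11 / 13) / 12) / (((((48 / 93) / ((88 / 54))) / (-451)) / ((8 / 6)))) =-15840473 / 6318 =-2507.20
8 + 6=14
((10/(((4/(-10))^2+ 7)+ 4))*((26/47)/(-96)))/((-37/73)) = 118625/11644344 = 0.01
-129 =-129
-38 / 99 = -0.38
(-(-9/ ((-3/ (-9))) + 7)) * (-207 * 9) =-37260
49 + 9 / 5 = 254 / 5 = 50.80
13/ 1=13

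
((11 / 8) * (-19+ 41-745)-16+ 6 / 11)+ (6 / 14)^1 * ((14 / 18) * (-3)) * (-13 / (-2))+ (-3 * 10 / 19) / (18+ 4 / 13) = -202184475 / 198968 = -1016.17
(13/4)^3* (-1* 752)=-103259/4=-25814.75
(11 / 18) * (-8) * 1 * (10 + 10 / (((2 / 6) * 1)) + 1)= -1804 / 9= -200.44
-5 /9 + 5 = 40 /9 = 4.44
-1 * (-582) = 582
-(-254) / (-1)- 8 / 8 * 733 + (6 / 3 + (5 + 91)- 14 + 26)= -877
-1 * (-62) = 62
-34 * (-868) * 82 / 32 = 151249 / 2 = 75624.50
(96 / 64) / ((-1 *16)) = -3 / 32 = -0.09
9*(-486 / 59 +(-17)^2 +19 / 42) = 2090553 / 826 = 2530.94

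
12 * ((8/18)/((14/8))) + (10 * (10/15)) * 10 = 488/7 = 69.71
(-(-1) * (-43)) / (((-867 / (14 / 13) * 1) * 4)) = 301 / 22542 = 0.01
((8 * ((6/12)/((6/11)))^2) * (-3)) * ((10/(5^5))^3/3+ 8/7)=-354492190888/15380859375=-23.05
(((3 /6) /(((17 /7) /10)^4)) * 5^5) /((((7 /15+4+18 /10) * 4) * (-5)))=-14068359375 /3925487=-3583.85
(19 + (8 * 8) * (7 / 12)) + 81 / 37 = 6496 / 111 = 58.52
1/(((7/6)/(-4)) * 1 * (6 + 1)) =-24/49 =-0.49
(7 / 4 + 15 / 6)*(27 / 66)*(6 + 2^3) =1071 / 44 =24.34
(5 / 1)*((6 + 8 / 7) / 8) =125 / 28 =4.46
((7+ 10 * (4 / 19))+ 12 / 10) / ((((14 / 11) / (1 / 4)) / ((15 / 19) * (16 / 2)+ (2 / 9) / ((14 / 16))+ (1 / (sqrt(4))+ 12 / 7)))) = 226461301 / 12736080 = 17.78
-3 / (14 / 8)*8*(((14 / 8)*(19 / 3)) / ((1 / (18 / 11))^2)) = -49248 / 121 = -407.01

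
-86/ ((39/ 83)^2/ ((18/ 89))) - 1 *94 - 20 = -192.78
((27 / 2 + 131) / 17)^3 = 4913 / 8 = 614.12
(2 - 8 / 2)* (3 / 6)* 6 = -6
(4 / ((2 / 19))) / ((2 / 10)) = 190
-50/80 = -5/8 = -0.62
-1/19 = -0.05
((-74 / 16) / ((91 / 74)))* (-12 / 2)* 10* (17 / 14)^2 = 5934615 / 17836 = 332.73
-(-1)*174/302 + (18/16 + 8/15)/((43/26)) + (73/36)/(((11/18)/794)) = 11297184047/4285380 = 2636.22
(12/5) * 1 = 12/5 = 2.40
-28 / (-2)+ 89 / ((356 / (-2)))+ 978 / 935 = 27201 / 1870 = 14.55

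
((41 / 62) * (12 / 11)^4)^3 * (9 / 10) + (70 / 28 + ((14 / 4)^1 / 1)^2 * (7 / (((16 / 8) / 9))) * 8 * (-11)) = -31745720303729779840247 / 934969197708953110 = -33953.76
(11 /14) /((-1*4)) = -11 /56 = -0.20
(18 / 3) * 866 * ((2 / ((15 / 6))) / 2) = 2078.40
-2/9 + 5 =43/9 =4.78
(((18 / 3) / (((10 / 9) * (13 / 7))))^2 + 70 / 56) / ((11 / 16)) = 656036 / 46475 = 14.12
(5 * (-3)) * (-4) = 60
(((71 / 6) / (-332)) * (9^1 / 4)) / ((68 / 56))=-1491 / 22576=-0.07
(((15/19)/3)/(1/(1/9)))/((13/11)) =0.02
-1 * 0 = 0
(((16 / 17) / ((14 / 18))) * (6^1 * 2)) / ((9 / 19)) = 3648 / 119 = 30.66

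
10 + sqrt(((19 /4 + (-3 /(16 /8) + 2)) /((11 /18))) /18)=sqrt(231) /22 + 10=10.69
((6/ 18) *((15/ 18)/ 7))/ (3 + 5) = 5/ 1008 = 0.00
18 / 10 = 9 / 5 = 1.80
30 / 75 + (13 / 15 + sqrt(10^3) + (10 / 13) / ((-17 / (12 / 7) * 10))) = 29213 / 23205 + 10 * sqrt(10) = 32.88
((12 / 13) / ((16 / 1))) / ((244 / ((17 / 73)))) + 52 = 48163699 / 926224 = 52.00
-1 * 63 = -63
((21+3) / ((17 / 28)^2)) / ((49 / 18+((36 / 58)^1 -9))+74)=9821952 / 10310075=0.95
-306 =-306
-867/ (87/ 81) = -23409/ 29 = -807.21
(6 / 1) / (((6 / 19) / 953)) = 18107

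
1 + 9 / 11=20 / 11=1.82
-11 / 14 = -0.79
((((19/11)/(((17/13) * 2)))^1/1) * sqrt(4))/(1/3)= 741/187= 3.96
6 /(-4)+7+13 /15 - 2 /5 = 5.97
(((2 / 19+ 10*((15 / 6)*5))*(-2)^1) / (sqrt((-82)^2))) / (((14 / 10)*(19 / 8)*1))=-95080 / 103607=-0.92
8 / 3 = 2.67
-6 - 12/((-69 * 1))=-134/23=-5.83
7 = 7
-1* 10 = -10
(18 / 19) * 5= 90 / 19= 4.74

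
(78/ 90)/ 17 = 0.05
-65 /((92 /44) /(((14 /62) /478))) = -5005 /340814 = -0.01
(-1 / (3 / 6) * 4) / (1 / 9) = -72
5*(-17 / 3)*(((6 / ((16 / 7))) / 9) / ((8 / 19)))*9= -11305 / 64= -176.64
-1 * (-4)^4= -256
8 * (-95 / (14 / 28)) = -1520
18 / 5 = 3.60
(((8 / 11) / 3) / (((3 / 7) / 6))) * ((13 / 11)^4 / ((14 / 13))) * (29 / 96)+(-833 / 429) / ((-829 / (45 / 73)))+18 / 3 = 35845277836493 / 4561279335756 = 7.86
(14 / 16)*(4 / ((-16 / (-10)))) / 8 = 35 / 128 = 0.27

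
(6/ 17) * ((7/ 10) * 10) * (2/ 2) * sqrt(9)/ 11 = 126/ 187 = 0.67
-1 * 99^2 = -9801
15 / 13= 1.15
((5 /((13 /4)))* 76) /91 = 1520 /1183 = 1.28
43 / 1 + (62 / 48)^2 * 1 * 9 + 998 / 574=1097567 / 18368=59.75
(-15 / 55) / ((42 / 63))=-9 / 22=-0.41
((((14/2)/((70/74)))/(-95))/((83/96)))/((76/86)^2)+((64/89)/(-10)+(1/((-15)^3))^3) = -364777793246292433/1947826335427734375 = -0.19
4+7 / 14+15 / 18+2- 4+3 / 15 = 53 / 15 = 3.53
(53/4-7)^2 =39.06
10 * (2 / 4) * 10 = 50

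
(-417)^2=173889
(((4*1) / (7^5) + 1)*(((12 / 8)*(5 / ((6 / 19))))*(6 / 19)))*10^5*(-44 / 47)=-554763000000 / 789929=-702294.76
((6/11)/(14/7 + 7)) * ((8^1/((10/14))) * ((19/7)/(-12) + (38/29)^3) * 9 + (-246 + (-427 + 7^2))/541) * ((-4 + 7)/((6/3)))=13381358142/725694695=18.44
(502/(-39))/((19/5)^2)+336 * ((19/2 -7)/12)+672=10434068/14079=741.11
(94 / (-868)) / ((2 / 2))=-0.11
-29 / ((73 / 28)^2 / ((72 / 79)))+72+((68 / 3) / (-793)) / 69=4706896240972 / 69106093641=68.11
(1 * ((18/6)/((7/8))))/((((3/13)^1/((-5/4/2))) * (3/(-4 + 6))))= -130/21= -6.19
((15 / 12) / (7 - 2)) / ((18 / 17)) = 17 / 72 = 0.24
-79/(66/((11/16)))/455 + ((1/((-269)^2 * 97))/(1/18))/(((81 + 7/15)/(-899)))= -26469396521/14409761140320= -0.00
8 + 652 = 660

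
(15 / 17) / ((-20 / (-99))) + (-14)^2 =13625 / 68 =200.37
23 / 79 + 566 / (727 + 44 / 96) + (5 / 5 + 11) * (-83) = -17370497 / 17459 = -994.93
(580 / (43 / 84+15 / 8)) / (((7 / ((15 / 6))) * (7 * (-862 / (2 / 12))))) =-2900 / 1209817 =-0.00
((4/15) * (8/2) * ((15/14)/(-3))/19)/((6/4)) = -16/1197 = -0.01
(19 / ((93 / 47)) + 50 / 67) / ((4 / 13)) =838253 / 24924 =33.63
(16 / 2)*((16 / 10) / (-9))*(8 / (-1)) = 512 / 45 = 11.38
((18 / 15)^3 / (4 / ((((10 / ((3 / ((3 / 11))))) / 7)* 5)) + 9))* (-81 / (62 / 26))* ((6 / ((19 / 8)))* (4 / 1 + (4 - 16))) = 87340032 / 1116155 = 78.25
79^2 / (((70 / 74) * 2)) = 230917 / 70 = 3298.81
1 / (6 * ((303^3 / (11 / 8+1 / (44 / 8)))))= 137 / 14687971056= 0.00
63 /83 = 0.76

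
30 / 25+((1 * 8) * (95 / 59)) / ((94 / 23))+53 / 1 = 795183 / 13865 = 57.35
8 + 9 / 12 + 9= 71 / 4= 17.75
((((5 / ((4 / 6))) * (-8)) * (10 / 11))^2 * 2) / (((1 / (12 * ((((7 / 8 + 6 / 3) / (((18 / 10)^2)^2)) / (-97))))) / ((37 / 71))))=-21275000000 / 202498461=-105.06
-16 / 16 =-1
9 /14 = 0.64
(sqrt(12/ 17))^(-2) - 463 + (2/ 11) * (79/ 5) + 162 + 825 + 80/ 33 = 116757/ 220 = 530.71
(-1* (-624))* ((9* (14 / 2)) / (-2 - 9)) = -39312 / 11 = -3573.82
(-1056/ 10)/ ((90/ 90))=-528/ 5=-105.60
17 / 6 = 2.83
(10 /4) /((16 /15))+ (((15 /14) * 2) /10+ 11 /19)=3.14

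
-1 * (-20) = 20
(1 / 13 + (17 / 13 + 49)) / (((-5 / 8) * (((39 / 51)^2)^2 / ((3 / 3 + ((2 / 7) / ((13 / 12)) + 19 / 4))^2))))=-52427422182971 / 6149354666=-8525.68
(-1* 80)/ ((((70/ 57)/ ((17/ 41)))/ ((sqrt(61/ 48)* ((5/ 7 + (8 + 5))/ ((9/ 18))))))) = -124032* sqrt(183)/ 2009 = -835.18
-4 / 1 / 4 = -1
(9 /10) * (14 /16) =0.79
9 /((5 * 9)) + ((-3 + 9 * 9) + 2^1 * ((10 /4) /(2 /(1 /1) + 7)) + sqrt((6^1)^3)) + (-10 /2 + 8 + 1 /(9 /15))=6 * sqrt(6) + 3754 /45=98.12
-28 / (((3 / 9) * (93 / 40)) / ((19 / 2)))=-10640 / 31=-343.23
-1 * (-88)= 88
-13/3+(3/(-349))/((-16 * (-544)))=-4.33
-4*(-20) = 80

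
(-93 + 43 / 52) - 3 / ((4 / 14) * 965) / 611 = -217386557 / 2358460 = -92.17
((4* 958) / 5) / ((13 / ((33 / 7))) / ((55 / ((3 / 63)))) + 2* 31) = 4173048 / 337603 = 12.36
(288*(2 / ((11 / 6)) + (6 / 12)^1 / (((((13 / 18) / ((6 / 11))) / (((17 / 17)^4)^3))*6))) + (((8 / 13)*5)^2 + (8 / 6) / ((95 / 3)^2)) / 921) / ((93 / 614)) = 933635532056 / 425537775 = 2194.01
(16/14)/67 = 0.02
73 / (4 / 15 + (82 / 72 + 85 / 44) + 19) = 36135 / 11057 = 3.27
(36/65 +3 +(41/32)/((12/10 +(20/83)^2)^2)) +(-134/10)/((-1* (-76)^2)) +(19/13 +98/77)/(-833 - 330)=78708070278370064297/18038503073166759040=4.36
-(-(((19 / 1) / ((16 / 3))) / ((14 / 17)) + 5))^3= 9116230969 / 11239424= 811.09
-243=-243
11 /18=0.61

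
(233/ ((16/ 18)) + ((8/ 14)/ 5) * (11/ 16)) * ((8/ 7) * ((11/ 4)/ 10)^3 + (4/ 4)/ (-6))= -1762521919/ 47040000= -37.47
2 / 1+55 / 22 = 9 / 2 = 4.50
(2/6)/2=1/6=0.17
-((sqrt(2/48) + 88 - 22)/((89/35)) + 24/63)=-49222/1869 - 35 * sqrt(6)/1068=-26.42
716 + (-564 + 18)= 170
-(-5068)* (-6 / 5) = -30408 / 5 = -6081.60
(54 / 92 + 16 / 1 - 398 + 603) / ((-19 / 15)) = -152895 / 874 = -174.94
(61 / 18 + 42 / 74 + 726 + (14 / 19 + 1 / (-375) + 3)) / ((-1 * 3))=-1160515157 / 4745250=-244.56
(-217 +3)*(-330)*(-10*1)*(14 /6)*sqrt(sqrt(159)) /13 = -450101.47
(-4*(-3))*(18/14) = 108/7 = 15.43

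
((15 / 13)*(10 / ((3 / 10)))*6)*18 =54000 / 13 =4153.85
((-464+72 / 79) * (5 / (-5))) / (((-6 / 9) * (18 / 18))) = -54876 / 79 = -694.63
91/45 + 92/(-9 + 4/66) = -4391/531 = -8.27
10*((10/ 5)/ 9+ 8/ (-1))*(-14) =9800/ 9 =1088.89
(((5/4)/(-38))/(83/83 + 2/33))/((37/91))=-429/5624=-0.08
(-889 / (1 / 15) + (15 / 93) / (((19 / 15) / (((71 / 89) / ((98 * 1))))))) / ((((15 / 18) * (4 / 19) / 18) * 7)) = -369928782567 / 1892674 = -195452.98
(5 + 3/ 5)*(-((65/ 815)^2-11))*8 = 13085632/ 26569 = 492.52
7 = 7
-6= -6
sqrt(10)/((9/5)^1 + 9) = 5 * sqrt(10)/54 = 0.29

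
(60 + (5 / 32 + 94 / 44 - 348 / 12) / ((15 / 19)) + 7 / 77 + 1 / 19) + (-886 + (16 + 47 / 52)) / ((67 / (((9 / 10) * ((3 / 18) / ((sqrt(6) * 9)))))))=2639839 / 100320 - 45193 * sqrt(6) / 1254240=26.23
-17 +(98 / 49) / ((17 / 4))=-281 / 17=-16.53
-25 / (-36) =25 / 36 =0.69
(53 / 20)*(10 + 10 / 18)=1007 / 36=27.97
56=56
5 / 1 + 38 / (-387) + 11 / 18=4267 / 774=5.51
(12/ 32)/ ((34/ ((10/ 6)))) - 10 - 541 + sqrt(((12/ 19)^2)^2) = -550.58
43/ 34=1.26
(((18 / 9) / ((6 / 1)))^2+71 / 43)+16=6874 / 387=17.76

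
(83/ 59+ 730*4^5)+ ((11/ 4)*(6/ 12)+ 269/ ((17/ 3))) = 5998503705/ 8024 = 747570.25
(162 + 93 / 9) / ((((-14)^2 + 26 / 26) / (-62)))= -32054 / 591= -54.24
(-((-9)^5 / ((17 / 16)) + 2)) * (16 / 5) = 3023200 / 17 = 177835.29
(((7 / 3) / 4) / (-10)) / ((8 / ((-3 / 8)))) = 7 / 2560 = 0.00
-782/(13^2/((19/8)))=-7429/676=-10.99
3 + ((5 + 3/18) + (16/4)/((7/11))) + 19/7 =103/6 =17.17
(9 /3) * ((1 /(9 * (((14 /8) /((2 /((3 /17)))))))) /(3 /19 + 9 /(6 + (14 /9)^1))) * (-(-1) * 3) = 175712 /36603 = 4.80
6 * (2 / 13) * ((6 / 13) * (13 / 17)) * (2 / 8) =18 / 221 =0.08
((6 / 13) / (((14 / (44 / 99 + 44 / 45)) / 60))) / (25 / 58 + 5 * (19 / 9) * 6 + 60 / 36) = 14848 / 345345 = 0.04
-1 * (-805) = 805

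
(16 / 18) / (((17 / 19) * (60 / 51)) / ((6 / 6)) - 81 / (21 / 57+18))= -53048 / 200349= -0.26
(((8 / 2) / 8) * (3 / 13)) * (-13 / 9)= -1 / 6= -0.17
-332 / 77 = -4.31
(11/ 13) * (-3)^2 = 99/ 13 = 7.62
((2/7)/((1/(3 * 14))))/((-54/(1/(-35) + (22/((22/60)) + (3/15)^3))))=-34988/2625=-13.33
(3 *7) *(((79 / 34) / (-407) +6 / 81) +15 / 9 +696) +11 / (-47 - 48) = 173358776123 / 11831490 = 14652.32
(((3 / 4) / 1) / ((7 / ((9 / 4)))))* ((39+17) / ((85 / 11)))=297 / 170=1.75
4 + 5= 9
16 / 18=8 / 9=0.89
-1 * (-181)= 181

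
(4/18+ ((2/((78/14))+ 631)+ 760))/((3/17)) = 2767855/351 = 7885.63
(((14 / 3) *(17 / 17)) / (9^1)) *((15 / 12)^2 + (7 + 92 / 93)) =99491 / 20088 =4.95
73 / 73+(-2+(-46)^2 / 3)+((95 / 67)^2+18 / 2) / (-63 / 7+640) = 5985345445 / 8497677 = 704.35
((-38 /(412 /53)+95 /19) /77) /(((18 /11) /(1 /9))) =23 /233604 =0.00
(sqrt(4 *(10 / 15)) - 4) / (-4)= 1 - sqrt(6) / 6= 0.59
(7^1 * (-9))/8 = -63/8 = -7.88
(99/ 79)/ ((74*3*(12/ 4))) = 11/ 5846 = 0.00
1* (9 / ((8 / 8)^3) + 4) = 13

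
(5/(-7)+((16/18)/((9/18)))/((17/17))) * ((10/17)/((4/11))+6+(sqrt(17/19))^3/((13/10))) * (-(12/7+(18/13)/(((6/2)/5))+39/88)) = -9849067/272272 - 22626235 * sqrt(323)/131535404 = -39.27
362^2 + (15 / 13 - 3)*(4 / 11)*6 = 18738716 / 143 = 131039.97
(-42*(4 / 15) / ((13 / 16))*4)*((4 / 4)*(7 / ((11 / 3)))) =-75264 / 715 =-105.26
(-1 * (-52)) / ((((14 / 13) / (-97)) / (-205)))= 6721130 / 7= 960161.43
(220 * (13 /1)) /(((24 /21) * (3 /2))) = 5005 /3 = 1668.33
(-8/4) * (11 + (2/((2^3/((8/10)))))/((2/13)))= -123/5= -24.60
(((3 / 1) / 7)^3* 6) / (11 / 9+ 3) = 729 / 6517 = 0.11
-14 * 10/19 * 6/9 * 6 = -29.47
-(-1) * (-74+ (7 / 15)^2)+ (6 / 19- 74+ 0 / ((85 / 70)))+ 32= -115.47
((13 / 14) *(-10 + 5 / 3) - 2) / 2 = -409 / 84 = -4.87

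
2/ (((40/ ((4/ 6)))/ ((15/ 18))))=1/ 36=0.03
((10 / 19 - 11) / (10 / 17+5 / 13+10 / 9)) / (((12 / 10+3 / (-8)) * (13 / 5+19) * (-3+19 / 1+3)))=-439790 / 29627631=-0.01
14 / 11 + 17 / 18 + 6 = 1627 / 198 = 8.22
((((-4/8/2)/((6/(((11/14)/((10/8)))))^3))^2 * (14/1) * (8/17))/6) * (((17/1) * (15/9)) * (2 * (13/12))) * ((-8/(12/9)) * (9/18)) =-23030293/1378384087500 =-0.00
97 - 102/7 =577/7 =82.43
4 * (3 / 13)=12 / 13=0.92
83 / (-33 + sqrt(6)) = -913 / 361-83 * sqrt(6) / 1083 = -2.72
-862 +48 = -814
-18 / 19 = -0.95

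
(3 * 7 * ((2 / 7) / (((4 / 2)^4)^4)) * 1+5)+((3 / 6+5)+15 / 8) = 405507 / 32768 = 12.38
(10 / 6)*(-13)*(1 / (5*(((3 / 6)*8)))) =-1.08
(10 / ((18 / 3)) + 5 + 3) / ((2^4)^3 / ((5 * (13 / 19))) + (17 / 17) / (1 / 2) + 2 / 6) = 1885 / 233927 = 0.01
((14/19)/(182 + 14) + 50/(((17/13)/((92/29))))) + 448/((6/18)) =192156765/131138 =1465.30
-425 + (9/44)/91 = -1701691/4004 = -425.00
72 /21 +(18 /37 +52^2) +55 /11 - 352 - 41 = 600858 /259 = 2319.92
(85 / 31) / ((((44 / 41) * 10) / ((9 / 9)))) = 0.26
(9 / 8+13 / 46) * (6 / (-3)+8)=777 / 92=8.45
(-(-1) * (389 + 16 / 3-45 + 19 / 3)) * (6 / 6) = 1067 / 3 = 355.67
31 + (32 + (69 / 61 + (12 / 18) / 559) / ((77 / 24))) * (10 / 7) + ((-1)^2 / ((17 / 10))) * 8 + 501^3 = 39290973561101484 / 312449137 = 125751582.92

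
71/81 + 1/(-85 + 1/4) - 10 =-9.14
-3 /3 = -1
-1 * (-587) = 587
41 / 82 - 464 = -927 / 2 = -463.50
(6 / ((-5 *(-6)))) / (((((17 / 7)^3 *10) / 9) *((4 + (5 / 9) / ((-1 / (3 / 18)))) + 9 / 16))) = 0.00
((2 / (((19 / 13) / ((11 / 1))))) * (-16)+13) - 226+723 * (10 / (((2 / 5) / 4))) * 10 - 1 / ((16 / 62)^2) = 878597869 / 1216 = 722531.14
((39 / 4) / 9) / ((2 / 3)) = 13 / 8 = 1.62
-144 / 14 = -72 / 7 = -10.29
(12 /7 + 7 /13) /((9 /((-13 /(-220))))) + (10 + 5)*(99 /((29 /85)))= 349896889 /80388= 4352.60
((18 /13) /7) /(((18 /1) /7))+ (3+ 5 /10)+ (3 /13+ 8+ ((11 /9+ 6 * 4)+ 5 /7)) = 61825 /1638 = 37.74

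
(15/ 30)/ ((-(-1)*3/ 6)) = 1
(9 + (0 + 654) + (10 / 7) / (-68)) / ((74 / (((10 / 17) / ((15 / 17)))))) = 157789 / 26418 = 5.97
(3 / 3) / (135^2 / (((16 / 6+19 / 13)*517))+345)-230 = -230.00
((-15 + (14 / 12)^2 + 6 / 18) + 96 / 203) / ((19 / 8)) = -187562 / 34713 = -5.40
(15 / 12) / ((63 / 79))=395 / 252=1.57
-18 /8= -9 /4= -2.25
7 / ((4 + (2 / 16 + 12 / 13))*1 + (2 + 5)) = 104 / 179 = 0.58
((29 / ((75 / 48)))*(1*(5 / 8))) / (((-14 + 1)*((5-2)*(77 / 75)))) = -290 / 1001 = -0.29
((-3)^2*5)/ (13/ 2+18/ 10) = 450/ 83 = 5.42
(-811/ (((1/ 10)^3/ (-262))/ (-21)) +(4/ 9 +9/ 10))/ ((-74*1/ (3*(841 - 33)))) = 2192469673934/ 15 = 146164644928.93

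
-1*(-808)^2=-652864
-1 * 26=-26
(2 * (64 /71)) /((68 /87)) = 2784 /1207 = 2.31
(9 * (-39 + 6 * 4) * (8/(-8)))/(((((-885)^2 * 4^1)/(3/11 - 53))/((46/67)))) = -4002/2565497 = -0.00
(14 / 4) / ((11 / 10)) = 35 / 11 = 3.18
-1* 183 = -183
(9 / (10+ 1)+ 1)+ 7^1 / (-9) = 103 / 99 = 1.04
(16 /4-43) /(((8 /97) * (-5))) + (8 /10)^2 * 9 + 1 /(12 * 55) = 662221 /6600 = 100.34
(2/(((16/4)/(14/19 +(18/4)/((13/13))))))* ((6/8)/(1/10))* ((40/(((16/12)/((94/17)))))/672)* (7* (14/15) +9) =10896245/144704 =75.30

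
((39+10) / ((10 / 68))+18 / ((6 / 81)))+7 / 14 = 5767 / 10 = 576.70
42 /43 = 0.98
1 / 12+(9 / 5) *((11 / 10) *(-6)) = -3539 / 300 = -11.80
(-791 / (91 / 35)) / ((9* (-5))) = 791 / 117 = 6.76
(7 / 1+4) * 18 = 198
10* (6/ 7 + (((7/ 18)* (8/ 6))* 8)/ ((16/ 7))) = 5050/ 189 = 26.72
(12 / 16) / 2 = 3 / 8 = 0.38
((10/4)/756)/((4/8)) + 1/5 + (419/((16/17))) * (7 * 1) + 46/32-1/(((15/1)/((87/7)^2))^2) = 4881325052/1620675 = 3011.91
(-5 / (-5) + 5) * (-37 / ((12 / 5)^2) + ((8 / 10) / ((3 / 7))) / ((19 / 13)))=-70403 / 2280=-30.88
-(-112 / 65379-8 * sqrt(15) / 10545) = 112 / 65379 + 8 * sqrt(15) / 10545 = 0.00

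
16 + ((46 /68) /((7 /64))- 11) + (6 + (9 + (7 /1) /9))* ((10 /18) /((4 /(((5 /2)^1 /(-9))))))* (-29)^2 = -173759029 /347004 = -500.74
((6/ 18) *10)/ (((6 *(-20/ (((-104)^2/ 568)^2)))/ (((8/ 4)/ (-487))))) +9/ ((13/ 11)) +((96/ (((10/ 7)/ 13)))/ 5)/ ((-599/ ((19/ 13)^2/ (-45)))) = 164967143530607/ 21506431532625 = 7.67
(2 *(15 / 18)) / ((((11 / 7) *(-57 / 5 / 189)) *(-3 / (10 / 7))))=1750 / 209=8.37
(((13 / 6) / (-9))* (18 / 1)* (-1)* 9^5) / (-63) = -28431 / 7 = -4061.57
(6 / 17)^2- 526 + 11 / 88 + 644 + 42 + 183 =793593 / 2312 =343.25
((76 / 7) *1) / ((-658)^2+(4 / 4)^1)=0.00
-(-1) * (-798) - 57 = -855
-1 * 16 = -16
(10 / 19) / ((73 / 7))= 70 / 1387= 0.05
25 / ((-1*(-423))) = 25 / 423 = 0.06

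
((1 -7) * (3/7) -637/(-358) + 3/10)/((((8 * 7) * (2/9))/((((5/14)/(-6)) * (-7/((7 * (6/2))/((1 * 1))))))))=-3083/3929408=-0.00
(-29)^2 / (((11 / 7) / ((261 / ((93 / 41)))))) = 20998929 / 341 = 61580.44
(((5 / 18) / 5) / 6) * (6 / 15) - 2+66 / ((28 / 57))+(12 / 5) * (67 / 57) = 2427191 / 17955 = 135.18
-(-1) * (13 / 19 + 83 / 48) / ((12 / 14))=15407 / 5472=2.82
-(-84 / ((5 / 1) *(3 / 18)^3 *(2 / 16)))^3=3058222453751808 / 125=24465779630014.46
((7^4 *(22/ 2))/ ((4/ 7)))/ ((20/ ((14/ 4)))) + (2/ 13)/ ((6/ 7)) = 50472541/ 6240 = 8088.55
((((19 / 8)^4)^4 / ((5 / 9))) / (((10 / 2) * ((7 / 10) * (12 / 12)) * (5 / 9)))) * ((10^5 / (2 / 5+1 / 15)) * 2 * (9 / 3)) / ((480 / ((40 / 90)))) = 973489770790721440923375 / 862017116176384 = 1129316057.10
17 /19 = 0.89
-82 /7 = -11.71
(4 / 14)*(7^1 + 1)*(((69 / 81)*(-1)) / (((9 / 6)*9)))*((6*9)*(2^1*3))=-2944 / 63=-46.73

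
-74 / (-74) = 1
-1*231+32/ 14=-1601/ 7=-228.71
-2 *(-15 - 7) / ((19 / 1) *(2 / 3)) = 3.47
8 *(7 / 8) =7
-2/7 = -0.29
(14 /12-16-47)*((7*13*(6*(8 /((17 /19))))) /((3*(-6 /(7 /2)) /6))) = 17960852 /51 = 352173.57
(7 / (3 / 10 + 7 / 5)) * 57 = 234.71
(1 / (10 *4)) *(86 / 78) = 43 / 1560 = 0.03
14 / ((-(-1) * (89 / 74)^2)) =76664 / 7921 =9.68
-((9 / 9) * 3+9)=-12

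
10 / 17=0.59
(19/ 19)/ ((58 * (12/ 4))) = 1/ 174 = 0.01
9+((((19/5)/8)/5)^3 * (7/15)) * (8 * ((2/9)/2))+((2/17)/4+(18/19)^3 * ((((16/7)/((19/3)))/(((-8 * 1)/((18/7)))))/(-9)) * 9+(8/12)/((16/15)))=142938530922985109/14655248055000000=9.75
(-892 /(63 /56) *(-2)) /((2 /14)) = 11100.44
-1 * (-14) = 14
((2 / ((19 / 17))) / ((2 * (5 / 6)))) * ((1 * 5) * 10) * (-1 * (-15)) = 15300 / 19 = 805.26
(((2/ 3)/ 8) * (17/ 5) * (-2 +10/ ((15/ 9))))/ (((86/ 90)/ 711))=36261/ 43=843.28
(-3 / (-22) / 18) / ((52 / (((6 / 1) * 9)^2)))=243 / 572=0.42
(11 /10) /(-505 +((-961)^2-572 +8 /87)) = 957 /802526360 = 0.00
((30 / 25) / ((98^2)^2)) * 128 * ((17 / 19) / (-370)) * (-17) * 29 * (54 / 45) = 1206864 / 506581887875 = 0.00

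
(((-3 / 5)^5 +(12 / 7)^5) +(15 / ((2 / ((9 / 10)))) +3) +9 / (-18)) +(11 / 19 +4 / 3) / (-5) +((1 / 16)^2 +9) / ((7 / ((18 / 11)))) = 108329906553269 / 4215195600000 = 25.70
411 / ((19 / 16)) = 6576 / 19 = 346.11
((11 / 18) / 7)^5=161051 / 31757969376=0.00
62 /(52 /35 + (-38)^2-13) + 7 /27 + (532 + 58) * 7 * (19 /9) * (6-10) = -47210595131 /1353699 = -34875.25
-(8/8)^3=-1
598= 598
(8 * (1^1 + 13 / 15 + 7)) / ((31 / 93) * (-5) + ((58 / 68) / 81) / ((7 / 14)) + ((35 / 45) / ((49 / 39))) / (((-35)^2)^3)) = -1256870738025000 / 29158569337783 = -43.10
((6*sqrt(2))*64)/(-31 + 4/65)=-17.55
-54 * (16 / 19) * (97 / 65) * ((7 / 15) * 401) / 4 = -19604088 / 6175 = -3174.75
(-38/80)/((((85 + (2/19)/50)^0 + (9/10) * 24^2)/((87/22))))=-1653/457072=-0.00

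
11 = 11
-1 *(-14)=14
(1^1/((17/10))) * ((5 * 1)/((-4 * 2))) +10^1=655/68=9.63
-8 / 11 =-0.73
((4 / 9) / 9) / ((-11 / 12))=-16 / 297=-0.05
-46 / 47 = -0.98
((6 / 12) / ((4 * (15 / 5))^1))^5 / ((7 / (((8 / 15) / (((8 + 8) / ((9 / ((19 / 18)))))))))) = 1 / 196116480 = 0.00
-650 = -650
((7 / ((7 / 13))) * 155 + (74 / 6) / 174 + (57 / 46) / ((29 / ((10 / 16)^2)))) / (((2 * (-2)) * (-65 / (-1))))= -1548361049 / 199779840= -7.75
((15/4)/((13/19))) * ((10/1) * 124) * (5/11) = 441750/143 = 3089.16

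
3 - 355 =-352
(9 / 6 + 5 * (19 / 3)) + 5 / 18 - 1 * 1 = 292 / 9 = 32.44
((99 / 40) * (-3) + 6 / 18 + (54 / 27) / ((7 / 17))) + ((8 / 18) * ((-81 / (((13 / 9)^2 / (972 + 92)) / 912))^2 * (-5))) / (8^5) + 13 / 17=-39253534395849632029 / 407851080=-96244772469.03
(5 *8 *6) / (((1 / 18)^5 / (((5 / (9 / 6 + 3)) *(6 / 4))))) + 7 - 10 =755827197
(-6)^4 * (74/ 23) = 95904/ 23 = 4169.74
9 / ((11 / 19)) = 171 / 11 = 15.55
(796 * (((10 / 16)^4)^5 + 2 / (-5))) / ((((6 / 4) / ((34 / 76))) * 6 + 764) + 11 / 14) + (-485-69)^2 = 13771162532639994453164156711 / 44869543231477346467840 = 306915.59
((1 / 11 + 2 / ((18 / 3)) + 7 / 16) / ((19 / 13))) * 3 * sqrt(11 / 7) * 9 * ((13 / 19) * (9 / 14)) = 889785 * sqrt(77) / 889504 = 8.78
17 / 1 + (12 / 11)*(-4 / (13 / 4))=2239 / 143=15.66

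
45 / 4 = 11.25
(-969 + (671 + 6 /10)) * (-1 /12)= 24.78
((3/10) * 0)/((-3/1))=0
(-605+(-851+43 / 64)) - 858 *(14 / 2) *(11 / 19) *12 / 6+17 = -10205455 / 1216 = -8392.64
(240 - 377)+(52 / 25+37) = -2448 / 25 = -97.92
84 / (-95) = -84 / 95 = -0.88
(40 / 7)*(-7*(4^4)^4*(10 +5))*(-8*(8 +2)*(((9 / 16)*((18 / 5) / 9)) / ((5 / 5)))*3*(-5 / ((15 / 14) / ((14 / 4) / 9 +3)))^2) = 313238836844953600 / 9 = 34804315204994844.44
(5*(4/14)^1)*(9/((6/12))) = 180/7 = 25.71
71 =71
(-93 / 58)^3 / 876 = -268119 / 56972704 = -0.00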